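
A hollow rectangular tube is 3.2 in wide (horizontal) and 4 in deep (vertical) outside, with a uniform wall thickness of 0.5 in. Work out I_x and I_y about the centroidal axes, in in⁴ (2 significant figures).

Break the section into simple shapes (no overlaps), measuring from the bottom-left corner of the bounding box.
Outer rectangle: 3.2 × 4, A = 12.8 in², y = 2 in, Ī = 17.07 in⁴.
Inner void (subtracted): 2.2 × 3, A = 6.6 in², y = 2 in, Ī = 4.95 in⁴.
By symmetry the centroid is at mid-height, ȳ = 2 in.
All pieces are centred on the centroidal x-axis, so I = ΣĪ (holes subtracted) = 12.12 in⁴.
Repeating about the centroidal y-axis gives I_y = 8.261 in⁴.

I_x ≈ 12 in⁴, I_y ≈ 8.3 in⁴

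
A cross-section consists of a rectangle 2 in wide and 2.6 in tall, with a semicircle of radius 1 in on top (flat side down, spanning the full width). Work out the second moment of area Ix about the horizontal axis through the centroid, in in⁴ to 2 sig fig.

Ix ≈ 6.6 in⁴

Break the section into simple shapes (no overlaps), measuring from the bottom-left corner of the bounding box.
Rectangular body: 2 × 2.6, A = 5.2 in², y = 1.3 in, Ī = 2.929 in⁴.
Semicircular cap: semicircle r = 1, A = 1.571 in², y = 3.024 in, Ī = 0.1098 in⁴.
Centroid: ȳ = ΣA·y / ΣA = 1.7 in.
Transfer each piece to the horizontal axis through the centroid using Ī + A·d² with d = y − 1.7:
  rectangular body: d = -0.4001 in → contributes +3.762 in⁴
  semicircular cap: d = 1.324 in → contributes +2.865 in⁴
Total I = 6.626 in⁴.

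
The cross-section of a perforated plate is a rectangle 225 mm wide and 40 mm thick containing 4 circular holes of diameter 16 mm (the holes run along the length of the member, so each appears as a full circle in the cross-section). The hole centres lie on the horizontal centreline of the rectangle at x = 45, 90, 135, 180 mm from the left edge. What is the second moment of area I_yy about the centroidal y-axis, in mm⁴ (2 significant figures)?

Decompose the section into non-overlapping parts with the origin at the bottom-left of its bounding rectangle.
Plate: 225 × 40, A = 9 000 mm², x = 112.5 mm, Ī = 37 968 750 mm⁴.
Hole 1 (subtracted): ⌀16, A = 201.1 mm², x = 45 mm, Ī = 3 217 mm⁴.
Hole 2 (subtracted): ⌀16, A = 201.1 mm², x = 90 mm, Ī = 3 217 mm⁴.
Hole 3 (subtracted): ⌀16, A = 201.1 mm², x = 135 mm, Ī = 3 217 mm⁴.
Hole 4 (subtracted): ⌀16, A = 201.1 mm², x = 180 mm, Ī = 3 217 mm⁴.
By symmetry the centroid is at mid-width, x̄ = 112.5 mm.
Transfer each piece to the centroidal y-axis using Ī + A·d² with d = x − 112.5:
  plate: d = 0 mm → contributes +37 968 750 mm⁴
  hole 1: d = -67.5 mm → contributes −919 305 mm⁴
  hole 2: d = -22.5 mm → contributes −105 005 mm⁴
  hole 3: d = 22.5 mm → contributes −105 005 mm⁴
  hole 4: d = 67.5 mm → contributes −919 305 mm⁴
Total I = 35 920 130 mm⁴.

I_yy ≈ 3.6 × 10⁷ mm⁴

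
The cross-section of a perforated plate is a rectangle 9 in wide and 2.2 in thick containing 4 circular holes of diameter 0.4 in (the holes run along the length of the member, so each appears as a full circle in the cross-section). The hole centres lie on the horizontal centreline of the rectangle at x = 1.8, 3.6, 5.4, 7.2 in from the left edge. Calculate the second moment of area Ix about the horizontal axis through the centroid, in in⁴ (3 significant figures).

Ix ≈ 7.98 in⁴

Decompose the section into non-overlapping parts with the origin at the bottom-left of its bounding rectangle.
Plate: 9 × 2.2, A = 19.8 in², y = 1.1 in, Ī = 7.986 in⁴.
Hole 1 (subtracted): ⌀0.4, A = 0.12566 in², y = 1.1 in, Ī = 0.0012566 in⁴.
Hole 2 (subtracted): ⌀0.4, A = 0.12566 in², y = 1.1 in, Ī = 0.0012566 in⁴.
Hole 3 (subtracted): ⌀0.4, A = 0.12566 in², y = 1.1 in, Ī = 0.0012566 in⁴.
Hole 4 (subtracted): ⌀0.4, A = 0.12566 in², y = 1.1 in, Ī = 0.0012566 in⁴.
By symmetry the centroid is at mid-height, ȳ = 1.1 in.
All pieces are centred on the horizontal axis through the centroid, so I = ΣĪ (holes subtracted) = 7.981 in⁴.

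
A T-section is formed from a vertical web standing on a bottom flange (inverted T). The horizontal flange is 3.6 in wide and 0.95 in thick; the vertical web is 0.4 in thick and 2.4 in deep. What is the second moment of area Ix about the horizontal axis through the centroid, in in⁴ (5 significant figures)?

Ix ≈ 2.8211 in⁴

Decompose the section into non-overlapping parts with the origin at the bottom-left of its bounding rectangle.
Flange: 3.6 × 0.95, A = 3.42 in², y = 0.475 in, Ī = 0.2572125 in⁴.
Web: 0.4 × 2.4, A = 0.96 in², y = 2.15 in, Ī = 0.4608 in⁴.
Centroid: ȳ = ΣA·y / ΣA = 0.8421233 in.
Transfer each piece to the horizontal axis through the centroid using Ī + A·d² with d = y − 0.8421233:
  flange: d = -0.3671233 in → contributes +0.7181584 in⁴
  web: d = 1.307877 in → contributes +2.10292 in⁴
Total I = 2.821078 in⁴.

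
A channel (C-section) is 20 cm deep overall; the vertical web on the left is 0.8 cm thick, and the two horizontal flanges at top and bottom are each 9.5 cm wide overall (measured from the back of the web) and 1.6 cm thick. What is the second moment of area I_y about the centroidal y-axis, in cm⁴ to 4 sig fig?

I_y ≈ 405.7 cm⁴

Break the section into simple shapes (no overlaps), measuring from the bottom-left corner of the bounding box.
Web: 0.8 × 20, A = 16 cm², x = 0.4 cm, Ī = 0.853333 cm⁴.
Top flange (beyond web): 8.7 × 1.6, A = 13.92 cm², x = 5.15 cm, Ī = 87.8004 cm⁴.
Bottom flange (beyond web): 8.7 × 1.6, A = 13.92 cm², x = 5.15 cm, Ī = 87.8004 cm⁴.
Centroid: x̄ = ΣA·x / ΣA = 3.41642 cm.
Transfer each piece to the centroidal y-axis using Ī + A·d² with d = x − 3.41642:
  web: d = -3.01642 cm → contributes +146.434 cm⁴
  top flange (beyond web): d = 1.73358 cm → contributes +129.634 cm⁴
  bottom flange (beyond web): d = 1.73358 cm → contributes +129.634 cm⁴
Total I = 405.702 cm⁴.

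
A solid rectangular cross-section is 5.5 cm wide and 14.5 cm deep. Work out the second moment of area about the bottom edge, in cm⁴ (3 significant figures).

I_base ≈ 5590 cm⁴

The section: 5.5 × 14.5, A = 79.75 cm², y = 7.25 cm, Ī = 1397.3 cm⁴.
Transfer it to the bottom edge using Ī + A·d² with d = y − 0:
  the section: d = 7.25 cm → contributes +5589.1 cm⁴
Total I = 5589.1 cm⁴.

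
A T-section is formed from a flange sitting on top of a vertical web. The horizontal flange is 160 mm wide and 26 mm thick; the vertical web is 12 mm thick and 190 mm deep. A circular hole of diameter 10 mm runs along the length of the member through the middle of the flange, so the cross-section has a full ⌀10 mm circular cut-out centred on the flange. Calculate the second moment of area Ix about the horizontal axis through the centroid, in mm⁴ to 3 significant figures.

Ix ≈ 2.42 × 10⁷ mm⁴

Decompose the section into non-overlapping parts with the origin at the bottom-left of its bounding rectangle.
Flange: 160 × 26, A = 4 160 mm², y = 203 mm, Ī = 234 347 mm⁴.
Web: 12 × 190, A = 2 280 mm², y = 95 mm, Ī = 6 859 000 mm⁴.
Hole (subtracted): ⌀10, A = 78.54 mm², y = 203 mm, Ī = 490.87 mm⁴.
Centroid: ȳ = ΣA·y / ΣA = 164.29 mm.
Transfer each piece to the horizontal axis through the centroid using Ī + A·d² with d = y − 164.29:
  flange: d = 38.708 mm → contributes +6 467 344 mm⁴
  web: d = -69.292 mm → contributes +17 806 120 mm⁴
  hole: d = 38.708 mm → contributes −118 168 mm⁴
Total I = 24 155 295 mm⁴.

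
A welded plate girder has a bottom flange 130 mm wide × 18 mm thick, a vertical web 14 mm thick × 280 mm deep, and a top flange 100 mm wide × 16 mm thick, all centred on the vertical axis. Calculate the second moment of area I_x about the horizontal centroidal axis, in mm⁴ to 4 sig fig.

I_x ≈ 1.111 × 10⁸ mm⁴

Decompose the section into non-overlapping parts with the origin at the bottom-left of its bounding rectangle.
Bottom plate: 130 × 18, A = 2 340 mm², y = 9 mm, Ī = 63 180 mm⁴.
Web plate: 14 × 280, A = 3 920 mm², y = 158 mm, Ī = 25 610 667 mm⁴.
Top plate: 100 × 16, A = 1 600 mm², y = 306 mm, Ī = 34133.3 mm⁴.
Centroid: ȳ = ΣA·y / ΣA = 143.768 mm.
Transfer each piece to the horizontal centroidal axis using Ī + A·d² with d = y − 143.768:
  bottom plate: d = -134.768 mm → contributes +42 563 511 mm⁴
  web plate: d = 14.2316 mm → contributes +26 404 612 mm⁴
  top plate: d = 162.232 mm → contributes +42 144 656 mm⁴
Total I = 111 112 779 mm⁴.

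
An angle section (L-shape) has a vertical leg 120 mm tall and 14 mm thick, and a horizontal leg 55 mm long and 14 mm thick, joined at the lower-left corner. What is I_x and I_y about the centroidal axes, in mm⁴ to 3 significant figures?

I_x ≈ 3.23 × 10⁶ mm⁴, I_y ≈ 4.31 × 10⁵ mm⁴

Decompose the section into non-overlapping parts with the origin at the bottom-left of its bounding rectangle.
Vertical leg: 14 × 120, A = 1 680 mm², y = 60 mm, Ī = 2 016 000 mm⁴.
Horizontal leg (remainder): 41 × 14, A = 574 mm², y = 7 mm, Ī = 9375.3 mm⁴.
Centroid: ȳ = ΣA·y / ΣA = 46.503 mm.
Transfer each piece to the centroidal x-axis using Ī + A·d² with d = y − 46.503:
  vertical leg: d = 13.497 mm → contributes +2 322 039 mm⁴
  horizontal leg (remainder): d = -39.503 mm → contributes +905 100 mm⁴
Total I = 3 227 139 mm⁴.
For the y-axis: x̄ = 14.003 mm.
Repeating about the centroidal y-axis gives I_y = 431 391 mm⁴.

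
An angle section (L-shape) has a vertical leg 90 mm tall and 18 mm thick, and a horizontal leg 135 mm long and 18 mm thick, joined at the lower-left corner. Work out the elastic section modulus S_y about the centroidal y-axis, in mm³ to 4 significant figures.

Treat the section as a set of non-overlapping primitives; coordinates are from the bounding-box lower-left.
Vertical leg: 18 × 90, A = 1 620 mm², x = 9 mm, Ī = 43 740 mm⁴.
Horizontal leg (remainder): 117 × 18, A = 2 106 mm², x = 76.5 mm, Ī = 2 402 420 mm⁴.
Centroid: x̄ = ΣA·x / ΣA = 47.1522 mm.
Transfer each piece to the centroidal y-axis using Ī + A·d² with d = x − 47.1522:
  vertical leg: d = -38.1522 mm → contributes +2 401 793 mm⁴
  horizontal leg (remainder): d = 29.3478 mm → contributes +4 216 307 mm⁴
Total I = 6 618 100 mm⁴.
Extreme fibre distance c = 87.8478 mm; S = I/c = 75 336 mm³.

S_y ≈ 7.534 × 10⁴ mm³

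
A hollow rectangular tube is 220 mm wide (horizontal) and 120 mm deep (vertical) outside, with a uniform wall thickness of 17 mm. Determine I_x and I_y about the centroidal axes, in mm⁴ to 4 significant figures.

Break the section into simple shapes (no overlaps), measuring from the bottom-left corner of the bounding box.
Outer rectangle: 220 × 120, A = 26 400 mm², y = 60 mm, Ī = 31 680 000 mm⁴.
Inner void (subtracted): 186 × 86, A = 15 996 mm², y = 60 mm, Ī = 9 858 868 mm⁴.
By symmetry the centroid is at mid-height, ȳ = 60 mm.
All pieces are centred on the centroidal x-axis, so I = ΣĪ (holes subtracted) = 21 821 132 mm⁴.
Repeating about the centroidal y-axis gives I_y = 60 363 532 mm⁴.

I_x ≈ 2.182 × 10⁷ mm⁴, I_y ≈ 6.036 × 10⁷ mm⁴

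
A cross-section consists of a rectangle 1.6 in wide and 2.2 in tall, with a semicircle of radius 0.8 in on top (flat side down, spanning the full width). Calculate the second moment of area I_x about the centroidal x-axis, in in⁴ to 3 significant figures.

Break the section into simple shapes (no overlaps), measuring from the bottom-left corner of the bounding box.
Rectangular body: 1.6 × 2.2, A = 3.52 in², y = 1.1 in, Ī = 1.4197 in⁴.
Semicircular cap: semicircle r = 0.8, A = 1.0053 in², y = 2.5395 in, Ī = 0.044956 in⁴.
Centroid: ȳ = ΣA·y / ΣA = 1.4198 in.
Transfer each piece to the centroidal x-axis using Ī + A·d² with d = y − 1.4198:
  rectangular body: d = -0.3198 in → contributes +1.7797 in⁴
  semicircular cap: d = 1.1197 in → contributes +1.3054 in⁴
Total I = 3.0851 in⁴.

I_x ≈ 3.09 in⁴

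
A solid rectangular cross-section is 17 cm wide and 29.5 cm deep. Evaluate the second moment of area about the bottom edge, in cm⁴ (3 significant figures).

The section: 17 × 29.5, A = 501.5 cm², y = 14.75 cm, Ī = 36 369 cm⁴.
Transfer it to the base of the section using Ī + A·d² with d = y − 0:
  the section: d = 14.75 cm → contributes +145 477 cm⁴
Total I = 145 477 cm⁴.

I_base ≈ 1.45 × 10⁵ cm⁴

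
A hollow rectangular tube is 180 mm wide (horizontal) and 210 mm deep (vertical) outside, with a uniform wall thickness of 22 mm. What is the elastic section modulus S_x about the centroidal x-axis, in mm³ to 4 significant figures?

S_x ≈ 8.293 × 10⁵ mm³

Treat the section as a set of non-overlapping primitives; coordinates are from the bounding-box lower-left.
Outer rectangle: 180 × 210, A = 37 800 mm², y = 105 mm, Ī = 138 915 000 mm⁴.
Inner void (subtracted): 136 × 166, A = 22 576 mm², y = 105 mm, Ī = 51 842 021 mm⁴.
By symmetry the centroid is at mid-height, ȳ = 105 mm.
All pieces are centred on the centroidal x-axis, so I = ΣĪ (holes subtracted) = 87 072 979 mm⁴.
Extreme fibre distance c = 105 mm; S = I/c = 829 266 mm³.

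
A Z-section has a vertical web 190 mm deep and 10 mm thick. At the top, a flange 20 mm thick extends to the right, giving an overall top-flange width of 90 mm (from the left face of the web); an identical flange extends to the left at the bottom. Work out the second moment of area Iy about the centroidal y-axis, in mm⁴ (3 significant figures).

Split into non-overlapping primitives; take the origin at the lower-left of the bounding box.
Web: 10 × 190, A = 1 900 mm², x = 85 mm, Ī = 15 833 mm⁴.
Top flange (beyond web): 80 × 20, A = 1 600 mm², x = 130 mm, Ī = 853 333 mm⁴.
Bottom flange (beyond web): 80 × 20, A = 1 600 mm², x = 40 mm, Ī = 853 333 mm⁴.
Centroid: x̄ = ΣA·x / ΣA = 85 mm.
Transfer each piece to the centroidal y-axis using Ī + A·d² with d = x − 85:
  web: d = 0 mm → contributes +15 833 mm⁴
  top flange (beyond web): d = 45 mm → contributes +4 093 333 mm⁴
  bottom flange (beyond web): d = -45 mm → contributes +4 093 333 mm⁴
Total I = 8 202 500 mm⁴.

Iy ≈ 8.20 × 10⁶ mm⁴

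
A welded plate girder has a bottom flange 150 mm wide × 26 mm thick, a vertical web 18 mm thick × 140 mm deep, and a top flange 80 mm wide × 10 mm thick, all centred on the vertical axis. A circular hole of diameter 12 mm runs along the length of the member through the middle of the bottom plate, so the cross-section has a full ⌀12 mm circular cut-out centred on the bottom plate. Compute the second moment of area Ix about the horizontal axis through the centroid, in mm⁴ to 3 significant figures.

Split into non-overlapping primitives; take the origin at the lower-left of the bounding box.
Bottom plate: 150 × 26, A = 3 900 mm², y = 13 mm, Ī = 219 700 mm⁴.
Web plate: 18 × 140, A = 2 520 mm², y = 96 mm, Ī = 4 116 000 mm⁴.
Top plate: 80 × 10, A = 800 mm², y = 171 mm, Ī = 6666.7 mm⁴.
Hole (subtracted): ⌀12, A = 113.1 mm², y = 13 mm, Ī = 1017.9 mm⁴.
Centroid: ȳ = ΣA·y / ΣA = 60.216 mm.
Transfer each piece to the horizontal axis through the centroid using Ī + A·d² with d = y − 60.216:
  bottom plate: d = -47.216 mm → contributes +8 914 193 mm⁴
  web plate: d = 35.784 mm → contributes +7 342 834 mm⁴
  top plate: d = 110.78 mm → contributes +9 825 130 mm⁴
  hole: d = -47.216 mm → contributes −253 152 mm⁴
Total I = 25 829 005 mm⁴.

Ix ≈ 2.58 × 10⁷ mm⁴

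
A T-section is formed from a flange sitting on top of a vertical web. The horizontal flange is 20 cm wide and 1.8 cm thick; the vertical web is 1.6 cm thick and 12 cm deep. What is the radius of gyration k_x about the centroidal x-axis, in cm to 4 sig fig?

k_x ≈ 3.892 cm

Break the section into simple shapes (no overlaps), measuring from the bottom-left corner of the bounding box.
Flange: 20 × 1.8, A = 36 cm², y = 12.9 cm, Ī = 9.72 cm⁴.
Web: 1.6 × 12, A = 19.2 cm², y = 6 cm, Ī = 230.4 cm⁴.
Centroid: ȳ = ΣA·y / ΣA = 10.5 cm.
Transfer each piece to the centroidal x-axis using Ī + A·d² with d = y − 10.5:
  flange: d = 2.4 cm → contributes +217.08 cm⁴
  web: d = -4.5 cm → contributes +619.2 cm⁴
Total I = 836.28 cm⁴.
Radius of gyration: k = √(I/A) = √(836.28 / 55.2) = 3.8923 cm.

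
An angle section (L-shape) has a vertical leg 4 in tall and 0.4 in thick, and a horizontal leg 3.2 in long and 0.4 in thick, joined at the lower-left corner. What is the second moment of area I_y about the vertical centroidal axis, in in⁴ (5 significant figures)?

I_y ≈ 2.4397 in⁴

Split into non-overlapping primitives; take the origin at the lower-left of the bounding box.
Vertical leg: 0.4 × 4, A = 1.6 in², x = 0.2 in, Ī = 0.02133333 in⁴.
Horizontal leg (remainder): 2.8 × 0.4, A = 1.12 in², x = 1.8 in, Ī = 0.7317333 in⁴.
Centroid: x̄ = ΣA·x / ΣA = 0.8588235 in.
Transfer each piece to the vertical centroidal axis using Ī + A·d² with d = x − 0.8588235:
  vertical leg: d = -0.6588235 in → contributes +0.7158108 in⁴
  horizontal leg (remainder): d = 0.9411765 in → contributes +1.723844 in⁴
Total I = 2.439655 in⁴.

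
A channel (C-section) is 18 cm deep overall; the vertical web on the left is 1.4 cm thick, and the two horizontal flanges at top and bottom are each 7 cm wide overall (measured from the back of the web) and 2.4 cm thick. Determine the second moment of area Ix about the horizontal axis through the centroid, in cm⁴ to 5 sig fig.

Split into non-overlapping primitives; take the origin at the lower-left of the bounding box.
Web: 1.4 × 18, A = 25.2 cm², y = 9 cm, Ī = 680.4 cm⁴.
Top flange (beyond web): 5.6 × 2.4, A = 13.44 cm², y = 16.8 cm, Ī = 6.4512 cm⁴.
Bottom flange (beyond web): 5.6 × 2.4, A = 13.44 cm², y = 1.2 cm, Ī = 6.4512 cm⁴.
By symmetry the centroid is at mid-height, ȳ = 9 cm.
Transfer each piece to the horizontal axis through the centroid using Ī + A·d² with d = y − 9:
  web: d = 0 cm → contributes +680.4 cm⁴
  top flange (beyond web): d = 7.8 cm → contributes +824.1408 cm⁴
  bottom flange (beyond web): d = -7.8 cm → contributes +824.1408 cm⁴
Total I = 2328.682 cm⁴.

Ix ≈ 2328.7 cm⁴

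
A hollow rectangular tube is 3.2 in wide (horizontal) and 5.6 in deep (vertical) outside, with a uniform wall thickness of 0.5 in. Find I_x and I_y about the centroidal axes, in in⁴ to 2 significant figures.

Treat the section as a set of non-overlapping primitives; coordinates are from the bounding-box lower-left.
Outer rectangle: 3.2 × 5.6, A = 17.92 in², y = 2.8 in, Ī = 46.83 in⁴.
Inner void (subtracted): 2.2 × 4.6, A = 10.12 in², y = 2.8 in, Ī = 17.84 in⁴.
By symmetry the centroid is at mid-height, ȳ = 2.8 in.
All pieces are centred on the centroidal x-axis, so I = ΣĪ (holes subtracted) = 28.99 in⁴.
Repeating about the centroidal y-axis gives I_y = 11.21 in⁴.

I_x ≈ 29 in⁴, I_y ≈ 11 in⁴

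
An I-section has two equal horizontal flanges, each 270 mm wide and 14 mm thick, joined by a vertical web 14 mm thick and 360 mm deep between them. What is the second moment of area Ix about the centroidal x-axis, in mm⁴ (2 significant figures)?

Ix ≈ 3.2 × 10⁸ mm⁴

Split into non-overlapping primitives; take the origin at the lower-left of the bounding box.
Bottom flange: 270 × 14, A = 3 780 mm², y = 7 mm, Ī = 61 740 mm⁴.
Web: 14 × 360, A = 5 040 mm², y = 194 mm, Ī = 54 432 000 mm⁴.
Top flange: 270 × 14, A = 3 780 mm², y = 381 mm, Ī = 61 740 mm⁴.
By symmetry the centroid is at mid-height, ȳ = 194 mm.
Transfer each piece to the centroidal x-axis using Ī + A·d² with d = y − 194:
  bottom flange: d = -187 mm → contributes +132 244 560 mm⁴
  web: d = 0 mm → contributes +54 432 000 mm⁴
  top flange: d = 187 mm → contributes +132 244 560 mm⁴
Total I = 318 921 120 mm⁴.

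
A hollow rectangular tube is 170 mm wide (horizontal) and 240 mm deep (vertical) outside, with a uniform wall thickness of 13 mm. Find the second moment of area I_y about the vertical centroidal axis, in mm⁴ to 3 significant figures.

Break the section into simple shapes (no overlaps), measuring from the bottom-left corner of the bounding box.
Outer rectangle: 170 × 240, A = 40 800 mm², x = 85 mm, Ī = 98 260 000 mm⁴.
Inner void (subtracted): 144 × 214, A = 30 816 mm², x = 85 mm, Ī = 53 250 048 mm⁴.
By symmetry the centroid is at mid-width, x̄ = 85 mm.
All pieces are centred on the vertical centroidal axis, so I = ΣĪ (holes subtracted) = 45 009 952 mm⁴.

I_y ≈ 4.50 × 10⁷ mm⁴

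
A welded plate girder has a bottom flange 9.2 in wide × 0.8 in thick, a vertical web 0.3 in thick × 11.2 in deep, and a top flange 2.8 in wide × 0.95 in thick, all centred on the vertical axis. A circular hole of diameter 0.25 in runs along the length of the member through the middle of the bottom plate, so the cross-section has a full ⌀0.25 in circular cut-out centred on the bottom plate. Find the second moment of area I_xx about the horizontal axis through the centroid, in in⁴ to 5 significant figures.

I_xx ≈ 339.50 in⁴

Split into non-overlapping primitives; take the origin at the lower-left of the bounding box.
Bottom plate: 9.2 × 0.8, A = 7.36 in², y = 0.4 in, Ī = 0.3925333 in⁴.
Web plate: 0.3 × 11.2, A = 3.36 in², y = 6.4 in, Ī = 35.1232 in⁴.
Top plate: 2.8 × 0.95, A = 2.66 in², y = 12.475 in, Ī = 0.2000542 in⁴.
Hole (subtracted): ⌀0.25, A = 0.04908739 in², y = 0.4 in, Ī = 0.0001917476 in⁴.
Centroid: ȳ = ΣA·y / ΣA = 4.321674 in.
Transfer each piece to the horizontal axis through the centroid using Ī + A·d² with d = y − 4.321674:
  bottom plate: d = -3.921674 in → contributes +113.5859 in⁴
  web plate: d = 2.078326 in → contributes +49.63651 in⁴
  top plate: d = 8.153326 in → contributes +177.0281 in⁴
  hole: d = -3.921674 in → contributes −0.7551327 in⁴
Total I = 339.4954 in⁴.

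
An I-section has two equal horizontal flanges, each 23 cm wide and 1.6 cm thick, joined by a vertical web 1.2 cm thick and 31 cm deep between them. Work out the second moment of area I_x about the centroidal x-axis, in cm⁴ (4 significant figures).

I_x ≈ 2.255 × 10⁴ cm⁴

Split into non-overlapping primitives; take the origin at the lower-left of the bounding box.
Bottom flange: 23 × 1.6, A = 36.8 cm², y = 0.8 cm, Ī = 7.85067 cm⁴.
Web: 1.2 × 31, A = 37.2 cm², y = 17.1 cm, Ī = 2979.1 cm⁴.
Top flange: 23 × 1.6, A = 36.8 cm², y = 33.4 cm, Ī = 7.85067 cm⁴.
By symmetry the centroid is at mid-height, ȳ = 17.1 cm.
Transfer each piece to the centroidal x-axis using Ī + A·d² with d = y − 17.1:
  bottom flange: d = -16.3 cm → contributes +9785.24 cm⁴
  web: d = 0 cm → contributes +2979.1 cm⁴
  top flange: d = 16.3 cm → contributes +9785.24 cm⁴
Total I = 22549.6 cm⁴.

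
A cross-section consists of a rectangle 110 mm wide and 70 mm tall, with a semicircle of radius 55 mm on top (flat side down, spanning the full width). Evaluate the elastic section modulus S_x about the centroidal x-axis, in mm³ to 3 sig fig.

S_x ≈ 2.09 × 10⁵ mm³

Split into non-overlapping primitives; take the origin at the lower-left of the bounding box.
Rectangular body: 110 × 70, A = 7 700 mm², y = 35 mm, Ī = 3 144 167 mm⁴.
Semicircular cap: semicircle r = 55, A = 4751.7 mm², y = 93.343 mm, Ī = 1 004 345 mm⁴.
Centroid: ȳ = ΣA·y / ΣA = 57.264 mm.
Transfer each piece to the centroidal x-axis using Ī + A·d² with d = y − 57.264:
  rectangular body: d = -22.264 mm → contributes +6 960 974 mm⁴
  semicircular cap: d = 36.079 mm → contributes +7 189 430 mm⁴
Total I = 14 150 404 mm⁴.
Extreme fibre distance c = 67.736 mm; S = I/c = 208 905 mm³.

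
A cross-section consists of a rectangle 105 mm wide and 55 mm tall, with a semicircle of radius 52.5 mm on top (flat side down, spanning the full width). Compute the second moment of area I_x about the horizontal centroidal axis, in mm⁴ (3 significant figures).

I_x ≈ 8.42 × 10⁶ mm⁴

Break the section into simple shapes (no overlaps), measuring from the bottom-left corner of the bounding box.
Rectangular body: 105 × 55, A = 5 775 mm², y = 27.5 mm, Ī = 1 455 781 mm⁴.
Semicircular cap: semicircle r = 52.5, A = 4329.5 mm², y = 77.282 mm, Ī = 833 814 mm⁴.
Centroid: ȳ = ΣA·y / ΣA = 48.83 mm.
Transfer each piece to the horizontal centroidal axis using Ī + A·d² with d = y − 48.83:
  rectangular body: d = -21.33 mm → contributes +4 083 253 mm⁴
  semicircular cap: d = 28.452 mm → contributes +4 338 519 mm⁴
Total I = 8 421 772 mm⁴.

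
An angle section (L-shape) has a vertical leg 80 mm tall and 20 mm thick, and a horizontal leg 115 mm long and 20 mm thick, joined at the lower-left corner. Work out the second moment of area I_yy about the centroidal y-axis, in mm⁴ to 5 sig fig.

I_yy ≈ 4.3540 × 10⁶ mm⁴

Decompose the section into non-overlapping parts with the origin at the bottom-left of its bounding rectangle.
Vertical leg: 20 × 80, A = 1 600 mm², x = 10 mm, Ī = 53333.33 mm⁴.
Horizontal leg (remainder): 95 × 20, A = 1 900 mm², x = 67.5 mm, Ī = 1 428 958 mm⁴.
Centroid: x̄ = ΣA·x / ΣA = 41.21429 mm.
Transfer each piece to the centroidal y-axis using Ī + A·d² with d = x − 41.21429:
  vertical leg: d = -31.21429 mm → contributes +1 612 264 mm⁴
  horizontal leg (remainder): d = 26.28571 mm → contributes +2 741 742 mm⁴
Total I = 4 354 006 mm⁴.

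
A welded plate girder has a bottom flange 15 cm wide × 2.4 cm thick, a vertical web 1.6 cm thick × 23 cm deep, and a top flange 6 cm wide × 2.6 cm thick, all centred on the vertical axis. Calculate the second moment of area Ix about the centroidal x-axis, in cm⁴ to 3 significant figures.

Ix ≈ 9260 cm⁴

Break the section into simple shapes (no overlaps), measuring from the bottom-left corner of the bounding box.
Bottom plate: 15 × 2.4, A = 36 cm², y = 1.2 cm, Ī = 17.28 cm⁴.
Web plate: 1.6 × 23, A = 36.8 cm², y = 13.9 cm, Ī = 1622.3 cm⁴.
Top plate: 6 × 2.6, A = 15.6 cm², y = 26.7 cm, Ī = 8.788 cm⁴.
Centroid: ȳ = ΣA·y / ΣA = 10.987 cm.
Transfer each piece to the centroidal x-axis using Ī + A·d² with d = y − 10.987:
  bottom plate: d = -9.7869 cm → contributes +3465.5 cm⁴
  web plate: d = 2.9131 cm → contributes +1934.6 cm⁴
  top plate: d = 15.713 cm → contributes +3860.5 cm⁴
Total I = 9260.5 cm⁴.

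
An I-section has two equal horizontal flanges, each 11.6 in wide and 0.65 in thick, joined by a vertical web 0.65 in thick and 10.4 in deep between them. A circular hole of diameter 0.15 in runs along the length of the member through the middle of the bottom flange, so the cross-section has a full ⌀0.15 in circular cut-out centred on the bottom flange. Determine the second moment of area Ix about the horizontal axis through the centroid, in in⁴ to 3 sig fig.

Ix ≈ 521 in⁴

Treat the section as a set of non-overlapping primitives; coordinates are from the bounding-box lower-left.
Bottom flange: 11.6 × 0.65, A = 7.54 in², y = 0.325 in, Ī = 0.26547 in⁴.
Web: 0.65 × 10.4, A = 6.76 in², y = 5.85 in, Ī = 60.93 in⁴.
Top flange: 11.6 × 0.65, A = 7.54 in², y = 11.375 in, Ī = 0.26547 in⁴.
Hole (subtracted): ⌀0.15, A = 0.017671 in², y = 0.325 in, Ī = 0.00002485 in⁴.
Centroid: ȳ = ΣA·y / ΣA = 5.8545 in.
Transfer each piece to the horizontal axis through the centroid using Ī + A·d² with d = y − 5.8545:
  bottom flange: d = -5.5295 in → contributes +230.8 in⁴
  web: d = -0.0044741 in → contributes +60.93 in⁴
  top flange: d = 5.5205 in → contributes +230.06 in⁴
  hole: d = -5.5295 in → contributes −0.54033 in⁴
Total I = 521.25 in⁴.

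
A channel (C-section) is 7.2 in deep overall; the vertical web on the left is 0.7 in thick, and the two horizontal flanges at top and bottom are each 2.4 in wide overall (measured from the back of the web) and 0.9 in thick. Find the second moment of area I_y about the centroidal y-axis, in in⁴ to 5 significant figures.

Treat the section as a set of non-overlapping primitives; coordinates are from the bounding-box lower-left.
Web: 0.7 × 7.2, A = 5.04 in², x = 0.35 in, Ī = 0.2058 in⁴.
Top flange (beyond web): 1.7 × 0.9, A = 1.53 in², x = 1.55 in, Ī = 0.368475 in⁴.
Bottom flange (beyond web): 1.7 × 0.9, A = 1.53 in², x = 1.55 in, Ī = 0.368475 in⁴.
Centroid: x̄ = ΣA·x / ΣA = 0.8033333 in.
Transfer each piece to the centroidal y-axis using Ī + A·d² with d = x − 0.8033333:
  web: d = -0.4533333 in → contributes +1.241576 in⁴
  top flange (beyond web): d = 0.7466667 in → contributes +1.221467 in⁴
  bottom flange (beyond web): d = 0.7466667 in → contributes +1.221467 in⁴
Total I = 3.68451 in⁴.

I_y ≈ 3.6845 in⁴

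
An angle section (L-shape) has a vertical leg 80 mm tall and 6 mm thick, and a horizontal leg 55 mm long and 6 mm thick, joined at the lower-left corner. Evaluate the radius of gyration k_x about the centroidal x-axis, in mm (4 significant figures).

Split into non-overlapping primitives; take the origin at the lower-left of the bounding box.
Vertical leg: 6 × 80, A = 480 mm², y = 40 mm, Ī = 256 000 mm⁴.
Horizontal leg (remainder): 49 × 6, A = 294 mm², y = 3 mm, Ī = 882 mm⁴.
Centroid: ȳ = ΣA·y / ΣA = 25.9457 mm.
Transfer each piece to the centroidal x-axis using Ī + A·d² with d = y − 25.9457:
  vertical leg: d = 14.0543 mm → contributes +350 811 mm⁴
  horizontal leg (remainder): d = -22.9457 mm → contributes +155 675 mm⁴
Total I = 506 486 mm⁴.
Radius of gyration: k = √(I/A) = √(506 486 / 774) = 25.5807 mm.

k_x ≈ 25.58 mm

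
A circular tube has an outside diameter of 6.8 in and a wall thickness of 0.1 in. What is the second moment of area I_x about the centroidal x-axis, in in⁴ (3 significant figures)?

I_x ≈ 11.8 in⁴

Treat the section as a set of non-overlapping primitives; coordinates are from the bounding-box lower-left.
Outer circle: ⌀6.8, A = 36.317 in², y = 3.4 in, Ī = 104.96 in⁴.
Bore (subtracted): ⌀6.6, A = 34.212 in², y = 3.4 in, Ī = 93.142 in⁴.
By symmetry the centroid is at mid-height, ȳ = 3.4 in.
All pieces are centred on the centroidal x-axis, so I = ΣĪ (holes subtracted) = 11.814 in⁴.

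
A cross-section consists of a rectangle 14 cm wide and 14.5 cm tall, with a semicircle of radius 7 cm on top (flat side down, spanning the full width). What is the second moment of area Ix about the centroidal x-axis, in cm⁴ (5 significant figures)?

Split into non-overlapping primitives; take the origin at the lower-left of the bounding box.
Rectangular body: 14 × 14.5, A = 203 cm², y = 7.25 cm, Ī = 3556.729 cm⁴.
Semicircular cap: semicircle r = 7, A = 76.96902 cm², y = 17.47089 cm, Ī = 263.5265 cm⁴.
Centroid: ȳ = ΣA·y / ΣA = 10.05993 cm.
Transfer each piece to the centroidal x-axis using Ī + A·d² with d = y − 10.05993:
  rectangular body: d = -2.809925 cm → contributes +5159.552 cm⁴
  semicircular cap: d = 7.410967 cm → contributes +4490.852 cm⁴
Total I = 9650.404 cm⁴.

Ix ≈ 9650.4 cm⁴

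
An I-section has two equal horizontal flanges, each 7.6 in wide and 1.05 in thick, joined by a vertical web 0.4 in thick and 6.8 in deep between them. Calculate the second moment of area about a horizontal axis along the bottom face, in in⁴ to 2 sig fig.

I_base ≈ 630 in⁴

Treat the section as a set of non-overlapping primitives; coordinates are from the bounding-box lower-left.
Bottom flange: 7.6 × 1.05, A = 7.98 in², y = 0.525 in, Ī = 0.7332 in⁴.
Web: 0.4 × 6.8, A = 2.72 in², y = 4.45 in, Ī = 10.48 in⁴.
Top flange: 7.6 × 1.05, A = 7.98 in², y = 8.375 in, Ī = 0.7332 in⁴.
Transfer each piece to the base of the section using Ī + A·d² with d = y − 0:
  bottom flange: d = 0.525 in → contributes +2.933 in⁴
  web: d = 4.45 in → contributes +64.34 in⁴
  top flange: d = 8.375 in → contributes +560.5 in⁴
Total I = 627.7 in⁴.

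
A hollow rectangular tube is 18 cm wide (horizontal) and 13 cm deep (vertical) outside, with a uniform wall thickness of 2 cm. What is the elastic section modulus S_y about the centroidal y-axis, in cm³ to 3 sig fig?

Treat the section as a set of non-overlapping primitives; coordinates are from the bounding-box lower-left.
Outer rectangle: 18 × 13, A = 234 cm², x = 9 cm, Ī = 6 318 cm⁴.
Inner void (subtracted): 14 × 9, A = 126 cm², x = 9 cm, Ī = 2 058 cm⁴.
By symmetry the centroid is at mid-width, x̄ = 9 cm.
All pieces are centred on the centroidal y-axis, so I = ΣĪ (holes subtracted) = 4 260 cm⁴.
Extreme fibre distance c = 9 cm; S = I/c = 473.33 cm³.

S_y ≈ 473 cm³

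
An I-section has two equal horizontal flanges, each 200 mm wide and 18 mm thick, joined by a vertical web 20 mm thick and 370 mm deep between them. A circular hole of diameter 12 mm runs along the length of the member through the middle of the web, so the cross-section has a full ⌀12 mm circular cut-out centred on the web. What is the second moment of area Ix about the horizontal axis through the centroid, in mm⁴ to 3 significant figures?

Ix ≈ 3.56 × 10⁸ mm⁴

Break the section into simple shapes (no overlaps), measuring from the bottom-left corner of the bounding box.
Bottom flange: 200 × 18, A = 3 600 mm², y = 9 mm, Ī = 97 200 mm⁴.
Web: 20 × 370, A = 7 400 mm², y = 203 mm, Ī = 84 421 667 mm⁴.
Top flange: 200 × 18, A = 3 600 mm², y = 397 mm, Ī = 97 200 mm⁴.
Hole (subtracted): ⌀12, A = 113.1 mm², y = 203 mm, Ī = 1017.9 mm⁴.
By symmetry the centroid is at mid-height, ȳ = 203 mm.
Transfer each piece to the horizontal axis through the centroid using Ī + A·d² with d = y − 203:
  bottom flange: d = -194 mm → contributes +135 586 800 mm⁴
  web: d = 0 mm → contributes +84 421 667 mm⁴
  top flange: d = 194 mm → contributes +135 586 800 mm⁴
  hole: d = 0 mm → contributes −1017.9 mm⁴
Total I = 355 594 249 mm⁴.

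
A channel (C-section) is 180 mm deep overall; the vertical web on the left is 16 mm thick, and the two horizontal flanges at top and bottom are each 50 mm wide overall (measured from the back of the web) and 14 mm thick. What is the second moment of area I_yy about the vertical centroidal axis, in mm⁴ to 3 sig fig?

I_yy ≈ 6.00 × 10⁵ mm⁴

Decompose the section into non-overlapping parts with the origin at the bottom-left of its bounding rectangle.
Web: 16 × 180, A = 2 880 mm², x = 8 mm, Ī = 61 440 mm⁴.
Top flange (beyond web): 34 × 14, A = 476 mm², x = 33 mm, Ī = 45 855 mm⁴.
Bottom flange (beyond web): 34 × 14, A = 476 mm², x = 33 mm, Ī = 45 855 mm⁴.
Centroid: x̄ = ΣA·x / ΣA = 14.211 mm.
Transfer each piece to the vertical centroidal axis using Ī + A·d² with d = x − 14.211:
  web: d = -6.2109 mm → contributes +172 535 mm⁴
  top flange (beyond web): d = 18.789 mm → contributes +213 898 mm⁴
  bottom flange (beyond web): d = 18.789 mm → contributes +213 898 mm⁴
Total I = 600 331 mm⁴.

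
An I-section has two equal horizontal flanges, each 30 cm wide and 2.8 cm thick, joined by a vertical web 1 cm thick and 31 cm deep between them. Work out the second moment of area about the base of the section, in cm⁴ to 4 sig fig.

Decompose the section into non-overlapping parts with the origin at the bottom-left of its bounding rectangle.
Bottom flange: 30 × 2.8, A = 84 cm², y = 1.4 cm, Ī = 54.88 cm⁴.
Web: 1 × 31, A = 31 cm², y = 18.3 cm, Ī = 2482.58 cm⁴.
Top flange: 30 × 2.8, A = 84 cm², y = 35.2 cm, Ī = 54.88 cm⁴.
Transfer each piece to the bottom edge using Ī + A·d² with d = y − 0:
  bottom flange: d = 1.4 cm → contributes +219.52 cm⁴
  web: d = 18.3 cm → contributes +12864.2 cm⁴
  top flange: d = 35.2 cm → contributes +104 134 cm⁴
Total I = 117 218 cm⁴.

I_base ≈ 1.172 × 10⁵ cm⁴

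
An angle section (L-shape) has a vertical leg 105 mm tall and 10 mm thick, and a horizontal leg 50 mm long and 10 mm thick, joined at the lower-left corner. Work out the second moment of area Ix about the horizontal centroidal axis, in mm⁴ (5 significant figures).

Ix ≈ 1.6216 × 10⁶ mm⁴

Break the section into simple shapes (no overlaps), measuring from the bottom-left corner of the bounding box.
Vertical leg: 10 × 105, A = 1 050 mm², y = 52.5 mm, Ī = 964687.5 mm⁴.
Horizontal leg (remainder): 40 × 10, A = 400 mm², y = 5 mm, Ī = 3333.333 mm⁴.
Centroid: ȳ = ΣA·y / ΣA = 39.39655 mm.
Transfer each piece to the horizontal centroidal axis using Ī + A·d² with d = y − 39.39655:
  vertical leg: d = 13.10345 mm → contributes +1 144 973 mm⁴
  horizontal leg (remainder): d = -34.39655 mm → contributes +476582.4 mm⁴
Total I = 1 621 555 mm⁴.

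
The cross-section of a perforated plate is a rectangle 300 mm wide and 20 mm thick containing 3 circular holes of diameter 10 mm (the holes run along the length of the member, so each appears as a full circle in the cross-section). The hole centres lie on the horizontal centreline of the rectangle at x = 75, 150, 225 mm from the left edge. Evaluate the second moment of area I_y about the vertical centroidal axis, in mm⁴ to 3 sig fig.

I_y ≈ 4.41 × 10⁷ mm⁴

Treat the section as a set of non-overlapping primitives; coordinates are from the bounding-box lower-left.
Plate: 300 × 20, A = 6 000 mm², x = 150 mm, Ī = 45 000 000 mm⁴.
Hole 1 (subtracted): ⌀10, A = 78.54 mm², x = 75 mm, Ī = 490.87 mm⁴.
Hole 2 (subtracted): ⌀10, A = 78.54 mm², x = 150 mm, Ī = 490.87 mm⁴.
Hole 3 (subtracted): ⌀10, A = 78.54 mm², x = 225 mm, Ī = 490.87 mm⁴.
By symmetry the centroid is at mid-width, x̄ = 150 mm.
Transfer each piece to the vertical centroidal axis using Ī + A·d² with d = x − 150:
  plate: d = 0 mm → contributes +45 000 000 mm⁴
  hole 1: d = -75 mm → contributes −442 277 mm⁴
  hole 2: d = 0 mm → contributes −490.87 mm⁴
  hole 3: d = 75 mm → contributes −442 277 mm⁴
Total I = 44 114 954 mm⁴.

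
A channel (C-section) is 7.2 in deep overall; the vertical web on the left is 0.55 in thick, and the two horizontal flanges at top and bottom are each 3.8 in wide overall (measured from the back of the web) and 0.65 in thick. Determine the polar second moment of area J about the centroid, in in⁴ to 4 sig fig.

J ≈ 73.77 in⁴

Split into non-overlapping primitives; take the origin at the lower-left of the bounding box.
Web: 0.55 × 7.2, A = 3.96 in², y = 3.6 in, Ī = 17.1072 in⁴.
Top flange (beyond web): 3.25 × 0.65, A = 2.1125 in², y = 6.875 in, Ī = 0.0743776 in⁴.
Bottom flange (beyond web): 3.25 × 0.65, A = 2.1125 in², y = 0.325 in, Ī = 0.0743776 in⁴.
By symmetry the centroid is at mid-height, ȳ = 3.6 in.
Transfer each piece to the centroidal x-axis using Ī + A·d² with d = y − 3.6:
  web: d = 0 in → contributes +17.1072 in⁴
  top flange (beyond web): d = 3.275 in → contributes +22.7323 in⁴
  bottom flange (beyond web): d = -3.275 in → contributes +22.7323 in⁴
Total I = 62.5717 in⁴.
For the y-axis: x̄ = 1.25576 in.
Repeating about the centroidal y-axis gives I_y = 11.1979 in⁴.
Polar second moment: J = I_x + I_y = 73.7696 in⁴.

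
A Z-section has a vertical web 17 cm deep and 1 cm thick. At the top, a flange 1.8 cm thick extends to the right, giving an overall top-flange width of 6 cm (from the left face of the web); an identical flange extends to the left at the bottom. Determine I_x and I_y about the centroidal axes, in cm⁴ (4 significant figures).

Decompose the section into non-overlapping parts with the origin at the bottom-left of its bounding rectangle.
Web: 1 × 17, A = 17 cm², y = 8.5 cm, Ī = 409.417 cm⁴.
Top flange (beyond web): 5 × 1.8, A = 9 cm², y = 16.1 cm, Ī = 2.43 cm⁴.
Bottom flange (beyond web): 5 × 1.8, A = 9 cm², y = 0.9 cm, Ī = 2.43 cm⁴.
Centroid: ȳ = ΣA·y / ΣA = 8.5 cm.
Transfer each piece to the centroidal x-axis using Ī + A·d² with d = y − 8.5:
  web: d = 0 cm → contributes +409.417 cm⁴
  top flange (beyond web): d = 7.6 cm → contributes +522.27 cm⁴
  bottom flange (beyond web): d = -7.6 cm → contributes +522.27 cm⁴
Total I = 1453.96 cm⁴.
For the y-axis: x̄ = 5.5 cm.
Repeating about the centroidal y-axis gives I_y = 200.917 cm⁴.

I_x ≈ 1454 cm⁴, I_y ≈ 200.9 cm⁴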